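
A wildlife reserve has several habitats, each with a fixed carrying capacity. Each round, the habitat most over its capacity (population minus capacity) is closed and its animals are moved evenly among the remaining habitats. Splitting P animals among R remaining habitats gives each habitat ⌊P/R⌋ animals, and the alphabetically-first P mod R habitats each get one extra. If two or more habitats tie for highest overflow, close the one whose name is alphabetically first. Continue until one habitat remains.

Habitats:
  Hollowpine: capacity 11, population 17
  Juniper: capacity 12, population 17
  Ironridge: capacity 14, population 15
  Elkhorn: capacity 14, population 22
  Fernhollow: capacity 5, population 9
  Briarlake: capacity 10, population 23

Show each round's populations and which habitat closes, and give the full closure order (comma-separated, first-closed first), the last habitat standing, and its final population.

Closure order: Briarlake, Elkhorn, Hollowpine, Fernhollow, Juniper
Last habitat: Ironridge with 103 animals

Round 1: Briarlake=23 Elkhorn=22 Fernhollow=9 Hollowpine=17 Ironridge=15 Juniper=17 → close Briarlake (overflow 13)
  23÷5 = 4 each, +1 to first 3
Round 2: Elkhorn=27 Fernhollow=14 Hollowpine=22 Ironridge=19 Juniper=21 → close Elkhorn (overflow 13)
  27÷4 = 6 each, +1 to first 3
Round 3: Fernhollow=21 Hollowpine=29 Ironridge=26 Juniper=27 → close Hollowpine (overflow 18)
  29÷3 = 9 each, +1 to first 2
Round 4: Fernhollow=31 Ironridge=36 Juniper=36 → close Fernhollow (overflow 26)
  31÷2 = 15 each, +1 to first 1
Round 5: Ironridge=52 Juniper=51 → close Juniper (overflow 39)
  51÷1 = 51 each, +1 to first 0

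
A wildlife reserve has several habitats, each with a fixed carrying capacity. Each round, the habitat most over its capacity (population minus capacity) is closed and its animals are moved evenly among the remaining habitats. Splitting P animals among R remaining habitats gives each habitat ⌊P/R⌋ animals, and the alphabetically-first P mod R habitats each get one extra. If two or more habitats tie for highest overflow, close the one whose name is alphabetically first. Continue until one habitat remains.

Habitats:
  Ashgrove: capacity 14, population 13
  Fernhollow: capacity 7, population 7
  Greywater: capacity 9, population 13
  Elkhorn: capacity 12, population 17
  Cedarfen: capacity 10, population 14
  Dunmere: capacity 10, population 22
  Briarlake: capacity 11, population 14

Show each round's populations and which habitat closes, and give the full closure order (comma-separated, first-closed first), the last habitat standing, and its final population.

Closure order: Dunmere, Elkhorn, Cedarfen, Briarlake, Greywater, Ashgrove
Last habitat: Fernhollow with 100 animals

Round 1: Ashgrove=13 Briarlake=14 Cedarfen=14 Dunmere=22 Elkhorn=17 Fernhollow=7 Greywater=13 → close Dunmere (overflow 12)
  22÷6 = 3 each, +1 to first 4
Round 2: Ashgrove=17 Briarlake=18 Cedarfen=18 Elkhorn=21 Fernhollow=10 Greywater=16 → close Elkhorn (overflow 9)
  21÷5 = 4 each, +1 to first 1
Round 3: Ashgrove=22 Briarlake=22 Cedarfen=22 Fernhollow=14 Greywater=20 → close Cedarfen (overflow 12)
  22÷4 = 5 each, +1 to first 2
Round 4: Ashgrove=28 Briarlake=28 Fernhollow=19 Greywater=25 → close Briarlake (overflow 17)
  28÷3 = 9 each, +1 to first 1
Round 5: Ashgrove=38 Fernhollow=28 Greywater=34 → close Greywater (overflow 25)
  34÷2 = 17 each, +1 to first 0
Round 6: Ashgrove=55 Fernhollow=45 → close Ashgrove (overflow 41)
  55÷1 = 55 each, +1 to first 0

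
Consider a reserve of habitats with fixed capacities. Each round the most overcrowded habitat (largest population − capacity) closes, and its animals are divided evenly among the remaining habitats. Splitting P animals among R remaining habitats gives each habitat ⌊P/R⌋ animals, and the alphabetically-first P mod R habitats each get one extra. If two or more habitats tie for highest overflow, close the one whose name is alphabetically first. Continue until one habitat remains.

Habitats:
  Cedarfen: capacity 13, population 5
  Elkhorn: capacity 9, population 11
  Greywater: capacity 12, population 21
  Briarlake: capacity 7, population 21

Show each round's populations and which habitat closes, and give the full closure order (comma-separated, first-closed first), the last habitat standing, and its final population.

Closure order: Briarlake, Greywater, Elkhorn
Last habitat: Cedarfen with 58 animals

Round 1: Briarlake=21 Cedarfen=5 Elkhorn=11 Greywater=21 → close Briarlake (overflow 14)
  21÷3 = 7 each, +1 to first 0
Round 2: Cedarfen=12 Elkhorn=18 Greywater=28 → close Greywater (overflow 16)
  28÷2 = 14 each, +1 to first 0
Round 3: Cedarfen=26 Elkhorn=32 → close Elkhorn (overflow 23)
  32÷1 = 32 each, +1 to first 0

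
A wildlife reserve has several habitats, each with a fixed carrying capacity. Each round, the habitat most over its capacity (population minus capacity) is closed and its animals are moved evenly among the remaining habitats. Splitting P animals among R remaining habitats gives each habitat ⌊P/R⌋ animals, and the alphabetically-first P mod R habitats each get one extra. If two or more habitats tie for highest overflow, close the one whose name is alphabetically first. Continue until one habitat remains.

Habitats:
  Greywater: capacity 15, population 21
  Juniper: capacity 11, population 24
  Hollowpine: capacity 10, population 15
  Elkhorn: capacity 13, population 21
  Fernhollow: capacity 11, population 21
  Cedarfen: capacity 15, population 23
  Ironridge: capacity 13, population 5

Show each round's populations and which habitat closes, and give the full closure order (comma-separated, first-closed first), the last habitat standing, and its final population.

Closure order: Juniper, Fernhollow, Cedarfen, Elkhorn, Greywater, Hollowpine
Last habitat: Ironridge with 130 animals

Round 1: Cedarfen=23 Elkhorn=21 Fernhollow=21 Greywater=21 Hollowpine=15 Ironridge=5 Juniper=24 → close Juniper (overflow 13)
  24÷6 = 4 each, +1 to first 0
Round 2: Cedarfen=27 Elkhorn=25 Fernhollow=25 Greywater=25 Hollowpine=19 Ironridge=9 → close Fernhollow (overflow 14)
  25÷5 = 5 each, +1 to first 0
Round 3: Cedarfen=32 Elkhorn=30 Greywater=30 Hollowpine=24 Ironridge=14 → close Cedarfen (overflow 17)
  32÷4 = 8 each, +1 to first 0
Round 4: Elkhorn=38 Greywater=38 Hollowpine=32 Ironridge=22 → close Elkhorn (overflow 25)
  38÷3 = 12 each, +1 to first 2
Round 5: Greywater=51 Hollowpine=45 Ironridge=34 → close Greywater (overflow 36)
  51÷2 = 25 each, +1 to first 1
Round 6: Hollowpine=71 Ironridge=59 → close Hollowpine (overflow 61)
  71÷1 = 71 each, +1 to first 0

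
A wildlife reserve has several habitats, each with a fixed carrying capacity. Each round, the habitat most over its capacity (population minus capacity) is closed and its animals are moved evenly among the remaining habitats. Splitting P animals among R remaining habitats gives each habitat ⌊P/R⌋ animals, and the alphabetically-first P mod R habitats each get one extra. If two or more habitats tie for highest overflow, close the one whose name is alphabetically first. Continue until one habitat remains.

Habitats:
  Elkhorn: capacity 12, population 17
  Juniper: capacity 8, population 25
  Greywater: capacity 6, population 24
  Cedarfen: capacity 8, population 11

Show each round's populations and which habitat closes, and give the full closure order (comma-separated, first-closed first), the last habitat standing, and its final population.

Round 1: Cedarfen=11 Elkhorn=17 Greywater=24 Juniper=25 → close Greywater (overflow 18)
  24÷3 = 8 each, +1 to first 0
Round 2: Cedarfen=19 Elkhorn=25 Juniper=33 → close Juniper (overflow 25)
  33÷2 = 16 each, +1 to first 1
Round 3: Cedarfen=36 Elkhorn=41 → close Elkhorn (overflow 29)
  41÷1 = 41 each, +1 to first 0

Closure order: Greywater, Juniper, Elkhorn
Last habitat: Cedarfen with 77 animals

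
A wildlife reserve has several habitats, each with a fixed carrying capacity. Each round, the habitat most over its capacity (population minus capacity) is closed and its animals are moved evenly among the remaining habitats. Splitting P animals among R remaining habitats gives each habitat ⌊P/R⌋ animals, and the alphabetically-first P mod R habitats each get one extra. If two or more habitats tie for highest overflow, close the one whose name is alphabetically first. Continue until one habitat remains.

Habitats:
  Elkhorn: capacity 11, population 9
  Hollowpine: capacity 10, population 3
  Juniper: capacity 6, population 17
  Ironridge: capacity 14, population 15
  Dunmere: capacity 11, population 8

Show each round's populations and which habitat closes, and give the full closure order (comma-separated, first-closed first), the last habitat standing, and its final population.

Round 1: Dunmere=8 Elkhorn=9 Hollowpine=3 Ironridge=15 Juniper=17 → close Juniper (overflow 11)
  17÷4 = 4 each, +1 to first 1
Round 2: Dunmere=13 Elkhorn=13 Hollowpine=7 Ironridge=19 → close Ironridge (overflow 5)
  19÷3 = 6 each, +1 to first 1
Round 3: Dunmere=20 Elkhorn=19 Hollowpine=13 → close Dunmere (overflow 9)
  20÷2 = 10 each, +1 to first 0
Round 4: Elkhorn=29 Hollowpine=23 → close Elkhorn (overflow 18)
  29÷1 = 29 each, +1 to first 0

Closure order: Juniper, Ironridge, Dunmere, Elkhorn
Last habitat: Hollowpine with 52 animals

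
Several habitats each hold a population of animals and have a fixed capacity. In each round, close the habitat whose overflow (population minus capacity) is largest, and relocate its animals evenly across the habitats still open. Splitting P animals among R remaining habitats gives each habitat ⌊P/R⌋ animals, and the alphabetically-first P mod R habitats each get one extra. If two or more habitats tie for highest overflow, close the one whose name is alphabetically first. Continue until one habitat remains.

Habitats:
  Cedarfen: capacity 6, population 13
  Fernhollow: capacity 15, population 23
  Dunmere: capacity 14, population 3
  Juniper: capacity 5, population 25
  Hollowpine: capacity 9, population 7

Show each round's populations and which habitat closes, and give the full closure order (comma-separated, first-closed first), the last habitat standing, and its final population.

Closure order: Juniper, Cedarfen, Fernhollow, Hollowpine
Last habitat: Dunmere with 71 animals

Round 1: Cedarfen=13 Dunmere=3 Fernhollow=23 Hollowpine=7 Juniper=25 → close Juniper (overflow 20)
  25÷4 = 6 each, +1 to first 1
Round 2: Cedarfen=20 Dunmere=9 Fernhollow=29 Hollowpine=13 → close Cedarfen (overflow 14)
  20÷3 = 6 each, +1 to first 2
Round 3: Dunmere=16 Fernhollow=36 Hollowpine=19 → close Fernhollow (overflow 21)
  36÷2 = 18 each, +1 to first 0
Round 4: Dunmere=34 Hollowpine=37 → close Hollowpine (overflow 28)
  37÷1 = 37 each, +1 to first 0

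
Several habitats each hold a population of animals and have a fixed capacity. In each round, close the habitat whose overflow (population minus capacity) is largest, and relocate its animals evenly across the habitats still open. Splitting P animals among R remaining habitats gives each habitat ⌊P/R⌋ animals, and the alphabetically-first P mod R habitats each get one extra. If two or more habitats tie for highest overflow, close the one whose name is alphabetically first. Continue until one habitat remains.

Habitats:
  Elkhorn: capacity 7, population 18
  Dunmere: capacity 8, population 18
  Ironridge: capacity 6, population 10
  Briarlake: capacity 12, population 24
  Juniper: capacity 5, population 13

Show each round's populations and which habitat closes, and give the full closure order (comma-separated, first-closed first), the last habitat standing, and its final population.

Closure order: Briarlake, Elkhorn, Dunmere, Juniper
Last habitat: Ironridge with 83 animals

Round 1: Briarlake=24 Dunmere=18 Elkhorn=18 Ironridge=10 Juniper=13 → close Briarlake (overflow 12)
  24÷4 = 6 each, +1 to first 0
Round 2: Dunmere=24 Elkhorn=24 Ironridge=16 Juniper=19 → close Elkhorn (overflow 17)
  24÷3 = 8 each, +1 to first 0
Round 3: Dunmere=32 Ironridge=24 Juniper=27 → close Dunmere (overflow 24)
  32÷2 = 16 each, +1 to first 0
Round 4: Ironridge=40 Juniper=43 → close Juniper (overflow 38)
  43÷1 = 43 each, +1 to first 0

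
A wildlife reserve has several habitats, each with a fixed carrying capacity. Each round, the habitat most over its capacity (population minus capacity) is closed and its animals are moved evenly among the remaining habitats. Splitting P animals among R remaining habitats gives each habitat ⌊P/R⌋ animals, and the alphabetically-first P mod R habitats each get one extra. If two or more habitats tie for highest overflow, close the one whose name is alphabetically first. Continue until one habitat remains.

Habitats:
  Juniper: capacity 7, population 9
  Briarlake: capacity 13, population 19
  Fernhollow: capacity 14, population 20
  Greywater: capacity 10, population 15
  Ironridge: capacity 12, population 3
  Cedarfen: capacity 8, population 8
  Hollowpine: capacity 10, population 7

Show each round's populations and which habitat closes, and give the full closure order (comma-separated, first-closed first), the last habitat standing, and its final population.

Closure order: Briarlake, Fernhollow, Greywater, Cedarfen, Juniper, Hollowpine
Last habitat: Ironridge with 81 animals

Round 1: Briarlake=19 Cedarfen=8 Fernhollow=20 Greywater=15 Hollowpine=7 Ironridge=3 Juniper=9 → close Briarlake (overflow 6)
  19÷6 = 3 each, +1 to first 1
Round 2: Cedarfen=12 Fernhollow=23 Greywater=18 Hollowpine=10 Ironridge=6 Juniper=12 → close Fernhollow (overflow 9)
  23÷5 = 4 each, +1 to first 3
Round 3: Cedarfen=17 Greywater=23 Hollowpine=15 Ironridge=10 Juniper=16 → close Greywater (overflow 13)
  23÷4 = 5 each, +1 to first 3
Round 4: Cedarfen=23 Hollowpine=21 Ironridge=16 Juniper=21 → close Cedarfen (overflow 15)
  23÷3 = 7 each, +1 to first 2
Round 5: Hollowpine=29 Ironridge=24 Juniper=28 → close Juniper (overflow 21)
  28÷2 = 14 each, +1 to first 0
Round 6: Hollowpine=43 Ironridge=38 → close Hollowpine (overflow 33)
  43÷1 = 43 each, +1 to first 0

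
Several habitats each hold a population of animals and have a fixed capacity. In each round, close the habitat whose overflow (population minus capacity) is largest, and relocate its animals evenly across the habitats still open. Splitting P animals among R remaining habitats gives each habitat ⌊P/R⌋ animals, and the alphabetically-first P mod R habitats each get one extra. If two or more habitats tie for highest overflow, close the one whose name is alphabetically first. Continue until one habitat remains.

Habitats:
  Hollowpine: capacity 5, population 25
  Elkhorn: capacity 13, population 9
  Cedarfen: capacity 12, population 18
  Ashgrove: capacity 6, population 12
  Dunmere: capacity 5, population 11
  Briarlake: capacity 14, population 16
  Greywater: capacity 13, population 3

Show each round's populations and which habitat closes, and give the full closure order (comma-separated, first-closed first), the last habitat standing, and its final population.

Closure order: Hollowpine, Ashgrove, Cedarfen, Dunmere, Briarlake, Elkhorn
Last habitat: Greywater with 94 animals

Round 1: Ashgrove=12 Briarlake=16 Cedarfen=18 Dunmere=11 Elkhorn=9 Greywater=3 Hollowpine=25 → close Hollowpine (overflow 20)
  25÷6 = 4 each, +1 to first 1
Round 2: Ashgrove=17 Briarlake=20 Cedarfen=22 Dunmere=15 Elkhorn=13 Greywater=7 → close Ashgrove (overflow 11)
  17÷5 = 3 each, +1 to first 2
Round 3: Briarlake=24 Cedarfen=26 Dunmere=18 Elkhorn=16 Greywater=10 → close Cedarfen (overflow 14)
  26÷4 = 6 each, +1 to first 2
Round 4: Briarlake=31 Dunmere=25 Elkhorn=22 Greywater=16 → close Dunmere (overflow 20)
  25÷3 = 8 each, +1 to first 1
Round 5: Briarlake=40 Elkhorn=30 Greywater=24 → close Briarlake (overflow 26)
  40÷2 = 20 each, +1 to first 0
Round 6: Elkhorn=50 Greywater=44 → close Elkhorn (overflow 37)
  50÷1 = 50 each, +1 to first 0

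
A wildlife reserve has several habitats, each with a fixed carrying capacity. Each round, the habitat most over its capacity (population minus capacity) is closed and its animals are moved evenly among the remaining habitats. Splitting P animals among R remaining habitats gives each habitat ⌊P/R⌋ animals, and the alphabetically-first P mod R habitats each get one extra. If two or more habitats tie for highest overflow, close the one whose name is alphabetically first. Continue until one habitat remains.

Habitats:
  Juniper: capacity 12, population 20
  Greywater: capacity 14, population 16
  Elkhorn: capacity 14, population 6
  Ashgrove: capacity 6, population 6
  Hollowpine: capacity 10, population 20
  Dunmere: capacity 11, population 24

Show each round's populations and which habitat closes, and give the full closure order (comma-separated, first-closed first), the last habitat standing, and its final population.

Closure order: Dunmere, Hollowpine, Juniper, Greywater, Ashgrove
Last habitat: Elkhorn with 92 animals

Round 1: Ashgrove=6 Dunmere=24 Elkhorn=6 Greywater=16 Hollowpine=20 Juniper=20 → close Dunmere (overflow 13)
  24÷5 = 4 each, +1 to first 4
Round 2: Ashgrove=11 Elkhorn=11 Greywater=21 Hollowpine=25 Juniper=24 → close Hollowpine (overflow 15)
  25÷4 = 6 each, +1 to first 1
Round 3: Ashgrove=18 Elkhorn=17 Greywater=27 Juniper=30 → close Juniper (overflow 18)
  30÷3 = 10 each, +1 to first 0
Round 4: Ashgrove=28 Elkhorn=27 Greywater=37 → close Greywater (overflow 23)
  37÷2 = 18 each, +1 to first 1
Round 5: Ashgrove=47 Elkhorn=45 → close Ashgrove (overflow 41)
  47÷1 = 47 each, +1 to first 0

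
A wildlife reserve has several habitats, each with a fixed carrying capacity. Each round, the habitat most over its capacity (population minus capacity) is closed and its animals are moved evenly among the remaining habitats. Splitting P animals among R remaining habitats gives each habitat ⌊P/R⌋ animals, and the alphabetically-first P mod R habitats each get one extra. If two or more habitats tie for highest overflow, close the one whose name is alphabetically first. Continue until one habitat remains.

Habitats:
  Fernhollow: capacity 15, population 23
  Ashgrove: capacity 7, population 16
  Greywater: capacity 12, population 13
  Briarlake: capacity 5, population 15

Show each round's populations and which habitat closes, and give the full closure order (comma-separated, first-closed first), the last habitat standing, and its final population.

Closure order: Briarlake, Ashgrove, Fernhollow
Last habitat: Greywater with 67 animals

Round 1: Ashgrove=16 Briarlake=15 Fernhollow=23 Greywater=13 → close Briarlake (overflow 10)
  15÷3 = 5 each, +1 to first 0
Round 2: Ashgrove=21 Fernhollow=28 Greywater=18 → close Ashgrove (overflow 14)
  21÷2 = 10 each, +1 to first 1
Round 3: Fernhollow=39 Greywater=28 → close Fernhollow (overflow 24)
  39÷1 = 39 each, +1 to first 0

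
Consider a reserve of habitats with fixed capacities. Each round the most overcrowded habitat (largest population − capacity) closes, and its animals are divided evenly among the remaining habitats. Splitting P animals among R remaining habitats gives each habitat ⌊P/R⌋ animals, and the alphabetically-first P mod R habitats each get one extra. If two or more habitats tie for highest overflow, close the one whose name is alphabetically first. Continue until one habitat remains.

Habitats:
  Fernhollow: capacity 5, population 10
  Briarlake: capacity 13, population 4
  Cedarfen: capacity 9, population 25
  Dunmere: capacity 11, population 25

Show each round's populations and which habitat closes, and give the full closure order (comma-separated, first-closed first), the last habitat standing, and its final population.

Closure order: Cedarfen, Dunmere, Fernhollow
Last habitat: Briarlake with 64 animals

Round 1: Briarlake=4 Cedarfen=25 Dunmere=25 Fernhollow=10 → close Cedarfen (overflow 16)
  25÷3 = 8 each, +1 to first 1
Round 2: Briarlake=13 Dunmere=33 Fernhollow=18 → close Dunmere (overflow 22)
  33÷2 = 16 each, +1 to first 1
Round 3: Briarlake=30 Fernhollow=34 → close Fernhollow (overflow 29)
  34÷1 = 34 each, +1 to first 0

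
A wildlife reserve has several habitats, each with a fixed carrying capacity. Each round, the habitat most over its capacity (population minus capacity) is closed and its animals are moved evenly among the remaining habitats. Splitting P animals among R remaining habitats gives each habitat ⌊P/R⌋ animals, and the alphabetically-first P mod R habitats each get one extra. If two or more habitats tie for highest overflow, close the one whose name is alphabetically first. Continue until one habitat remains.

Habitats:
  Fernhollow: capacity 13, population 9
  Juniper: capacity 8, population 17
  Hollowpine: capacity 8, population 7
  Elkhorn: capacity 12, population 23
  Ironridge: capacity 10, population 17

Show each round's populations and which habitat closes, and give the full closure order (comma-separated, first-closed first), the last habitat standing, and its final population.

Closure order: Elkhorn, Juniper, Ironridge, Hollowpine
Last habitat: Fernhollow with 73 animals

Round 1: Elkhorn=23 Fernhollow=9 Hollowpine=7 Ironridge=17 Juniper=17 → close Elkhorn (overflow 11)
  23÷4 = 5 each, +1 to first 3
Round 2: Fernhollow=15 Hollowpine=13 Ironridge=23 Juniper=22 → close Juniper (overflow 14)
  22÷3 = 7 each, +1 to first 1
Round 3: Fernhollow=23 Hollowpine=20 Ironridge=30 → close Ironridge (overflow 20)
  30÷2 = 15 each, +1 to first 0
Round 4: Fernhollow=38 Hollowpine=35 → close Hollowpine (overflow 27)
  35÷1 = 35 each, +1 to first 0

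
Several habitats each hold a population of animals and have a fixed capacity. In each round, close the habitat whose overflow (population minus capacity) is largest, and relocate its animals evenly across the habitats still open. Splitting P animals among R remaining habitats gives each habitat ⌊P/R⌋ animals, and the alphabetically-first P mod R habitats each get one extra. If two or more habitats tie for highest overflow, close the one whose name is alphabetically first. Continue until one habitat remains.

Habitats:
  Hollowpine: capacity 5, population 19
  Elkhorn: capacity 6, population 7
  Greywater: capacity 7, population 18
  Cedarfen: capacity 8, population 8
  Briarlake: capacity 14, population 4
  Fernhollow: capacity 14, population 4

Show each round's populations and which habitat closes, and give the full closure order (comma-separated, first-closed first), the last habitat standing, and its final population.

Round 1: Briarlake=4 Cedarfen=8 Elkhorn=7 Fernhollow=4 Greywater=18 Hollowpine=19 → close Hollowpine (overflow 14)
  19÷5 = 3 each, +1 to first 4
Round 2: Briarlake=8 Cedarfen=12 Elkhorn=11 Fernhollow=8 Greywater=21 → close Greywater (overflow 14)
  21÷4 = 5 each, +1 to first 1
Round 3: Briarlake=14 Cedarfen=17 Elkhorn=16 Fernhollow=13 → close Elkhorn (overflow 10)
  16÷3 = 5 each, +1 to first 1
Round 4: Briarlake=20 Cedarfen=22 Fernhollow=18 → close Cedarfen (overflow 14)
  22÷2 = 11 each, +1 to first 0
Round 5: Briarlake=31 Fernhollow=29 → close Briarlake (overflow 17)
  31÷1 = 31 each, +1 to first 0

Closure order: Hollowpine, Greywater, Elkhorn, Cedarfen, Briarlake
Last habitat: Fernhollow with 60 animals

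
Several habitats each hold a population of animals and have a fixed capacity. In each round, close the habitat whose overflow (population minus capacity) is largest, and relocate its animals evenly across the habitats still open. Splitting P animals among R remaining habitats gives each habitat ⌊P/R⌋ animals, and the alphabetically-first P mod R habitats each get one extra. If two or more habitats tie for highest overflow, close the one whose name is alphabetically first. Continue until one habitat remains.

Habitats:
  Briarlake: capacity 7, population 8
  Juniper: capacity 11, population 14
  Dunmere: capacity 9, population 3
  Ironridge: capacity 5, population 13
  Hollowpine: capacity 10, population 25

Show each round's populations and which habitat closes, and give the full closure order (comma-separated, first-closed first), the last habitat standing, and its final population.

Closure order: Hollowpine, Ironridge, Briarlake, Juniper
Last habitat: Dunmere with 63 animals

Round 1: Briarlake=8 Dunmere=3 Hollowpine=25 Ironridge=13 Juniper=14 → close Hollowpine (overflow 15)
  25÷4 = 6 each, +1 to first 1
Round 2: Briarlake=15 Dunmere=9 Ironridge=19 Juniper=20 → close Ironridge (overflow 14)
  19÷3 = 6 each, +1 to first 1
Round 3: Briarlake=22 Dunmere=15 Juniper=26 → close Briarlake (overflow 15)
  22÷2 = 11 each, +1 to first 0
Round 4: Dunmere=26 Juniper=37 → close Juniper (overflow 26)
  37÷1 = 37 each, +1 to first 0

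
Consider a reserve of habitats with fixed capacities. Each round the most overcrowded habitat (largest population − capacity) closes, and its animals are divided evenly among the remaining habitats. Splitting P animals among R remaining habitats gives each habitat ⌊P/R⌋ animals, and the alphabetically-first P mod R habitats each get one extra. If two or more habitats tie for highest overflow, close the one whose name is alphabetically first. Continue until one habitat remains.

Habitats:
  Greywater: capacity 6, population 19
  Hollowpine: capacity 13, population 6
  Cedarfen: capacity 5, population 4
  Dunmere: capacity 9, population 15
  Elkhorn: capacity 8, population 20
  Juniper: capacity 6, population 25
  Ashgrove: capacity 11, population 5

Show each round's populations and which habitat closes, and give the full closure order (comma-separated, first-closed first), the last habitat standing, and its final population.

Closure order: Juniper, Greywater, Elkhorn, Dunmere, Cedarfen, Ashgrove
Last habitat: Hollowpine with 94 animals

Round 1: Ashgrove=5 Cedarfen=4 Dunmere=15 Elkhorn=20 Greywater=19 Hollowpine=6 Juniper=25 → close Juniper (overflow 19)
  25÷6 = 4 each, +1 to first 1
Round 2: Ashgrove=10 Cedarfen=8 Dunmere=19 Elkhorn=24 Greywater=23 Hollowpine=10 → close Greywater (overflow 17)
  23÷5 = 4 each, +1 to first 3
Round 3: Ashgrove=15 Cedarfen=13 Dunmere=24 Elkhorn=28 Hollowpine=14 → close Elkhorn (overflow 20)
  28÷4 = 7 each, +1 to first 0
Round 4: Ashgrove=22 Cedarfen=20 Dunmere=31 Hollowpine=21 → close Dunmere (overflow 22)
  31÷3 = 10 each, +1 to first 1
Round 5: Ashgrove=33 Cedarfen=30 Hollowpine=31 → close Cedarfen (overflow 25)
  30÷2 = 15 each, +1 to first 0
Round 6: Ashgrove=48 Hollowpine=46 → close Ashgrove (overflow 37)
  48÷1 = 48 each, +1 to first 0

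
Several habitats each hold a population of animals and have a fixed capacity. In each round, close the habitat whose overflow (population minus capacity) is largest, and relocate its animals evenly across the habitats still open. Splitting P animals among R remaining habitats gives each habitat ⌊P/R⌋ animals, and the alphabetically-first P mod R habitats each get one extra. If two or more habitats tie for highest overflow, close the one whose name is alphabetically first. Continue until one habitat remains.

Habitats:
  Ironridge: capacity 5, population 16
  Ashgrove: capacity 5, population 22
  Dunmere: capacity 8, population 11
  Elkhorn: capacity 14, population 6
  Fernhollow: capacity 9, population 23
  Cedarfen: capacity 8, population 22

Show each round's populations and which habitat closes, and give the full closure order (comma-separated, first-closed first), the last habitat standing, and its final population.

Round 1: Ashgrove=22 Cedarfen=22 Dunmere=11 Elkhorn=6 Fernhollow=23 Ironridge=16 → close Ashgrove (overflow 17)
  22÷5 = 4 each, +1 to first 2
Round 2: Cedarfen=27 Dunmere=16 Elkhorn=10 Fernhollow=27 Ironridge=20 → close Cedarfen (overflow 19)
  27÷4 = 6 each, +1 to first 3
Round 3: Dunmere=23 Elkhorn=17 Fernhollow=34 Ironridge=26 → close Fernhollow (overflow 25)
  34÷3 = 11 each, +1 to first 1
Round 4: Dunmere=35 Elkhorn=28 Ironridge=37 → close Ironridge (overflow 32)
  37÷2 = 18 each, +1 to first 1
Round 5: Dunmere=54 Elkhorn=46 → close Dunmere (overflow 46)
  54÷1 = 54 each, +1 to first 0

Closure order: Ashgrove, Cedarfen, Fernhollow, Ironridge, Dunmere
Last habitat: Elkhorn with 100 animals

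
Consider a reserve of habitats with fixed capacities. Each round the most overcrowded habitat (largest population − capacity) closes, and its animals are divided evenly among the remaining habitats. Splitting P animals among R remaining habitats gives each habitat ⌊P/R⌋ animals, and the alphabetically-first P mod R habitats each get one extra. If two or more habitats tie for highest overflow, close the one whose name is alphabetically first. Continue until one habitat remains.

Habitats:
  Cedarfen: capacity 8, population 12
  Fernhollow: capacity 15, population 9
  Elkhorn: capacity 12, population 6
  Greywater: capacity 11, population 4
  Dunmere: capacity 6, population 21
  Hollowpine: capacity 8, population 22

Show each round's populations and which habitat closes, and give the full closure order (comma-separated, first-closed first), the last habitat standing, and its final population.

Round 1: Cedarfen=12 Dunmere=21 Elkhorn=6 Fernhollow=9 Greywater=4 Hollowpine=22 → close Dunmere (overflow 15)
  21÷5 = 4 each, +1 to first 1
Round 2: Cedarfen=17 Elkhorn=10 Fernhollow=13 Greywater=8 Hollowpine=26 → close Hollowpine (overflow 18)
  26÷4 = 6 each, +1 to first 2
Round 3: Cedarfen=24 Elkhorn=17 Fernhollow=19 Greywater=14 → close Cedarfen (overflow 16)
  24÷3 = 8 each, +1 to first 0
Round 4: Elkhorn=25 Fernhollow=27 Greywater=22 → close Elkhorn (overflow 13)
  25÷2 = 12 each, +1 to first 1
Round 5: Fernhollow=40 Greywater=34 → close Fernhollow (overflow 25)
  40÷1 = 40 each, +1 to first 0

Closure order: Dunmere, Hollowpine, Cedarfen, Elkhorn, Fernhollow
Last habitat: Greywater with 74 animals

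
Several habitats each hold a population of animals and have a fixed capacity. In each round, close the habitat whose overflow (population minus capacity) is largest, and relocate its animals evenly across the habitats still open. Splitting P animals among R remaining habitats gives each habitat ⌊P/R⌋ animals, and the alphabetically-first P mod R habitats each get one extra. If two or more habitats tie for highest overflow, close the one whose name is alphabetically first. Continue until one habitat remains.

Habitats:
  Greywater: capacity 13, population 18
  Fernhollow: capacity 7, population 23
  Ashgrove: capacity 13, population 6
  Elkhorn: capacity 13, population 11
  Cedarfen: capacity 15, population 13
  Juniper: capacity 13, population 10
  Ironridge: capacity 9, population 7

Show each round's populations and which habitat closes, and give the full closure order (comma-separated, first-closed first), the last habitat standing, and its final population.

Closure order: Fernhollow, Greywater, Cedarfen, Elkhorn, Ironridge, Ashgrove
Last habitat: Juniper with 88 animals

Round 1: Ashgrove=6 Cedarfen=13 Elkhorn=11 Fernhollow=23 Greywater=18 Ironridge=7 Juniper=10 → close Fernhollow (overflow 16)
  23÷6 = 3 each, +1 to first 5
Round 2: Ashgrove=10 Cedarfen=17 Elkhorn=15 Greywater=22 Ironridge=11 Juniper=13 → close Greywater (overflow 9)
  22÷5 = 4 each, +1 to first 2
Round 3: Ashgrove=15 Cedarfen=22 Elkhorn=19 Ironridge=15 Juniper=17 → close Cedarfen (overflow 7)
  22÷4 = 5 each, +1 to first 2
Round 4: Ashgrove=21 Elkhorn=25 Ironridge=20 Juniper=22 → close Elkhorn (overflow 12)
  25÷3 = 8 each, +1 to first 1
Round 5: Ashgrove=30 Ironridge=28 Juniper=30 → close Ironridge (overflow 19)
  28÷2 = 14 each, +1 to first 0
Round 6: Ashgrove=44 Juniper=44 → close Ashgrove (overflow 31)
  44÷1 = 44 each, +1 to first 0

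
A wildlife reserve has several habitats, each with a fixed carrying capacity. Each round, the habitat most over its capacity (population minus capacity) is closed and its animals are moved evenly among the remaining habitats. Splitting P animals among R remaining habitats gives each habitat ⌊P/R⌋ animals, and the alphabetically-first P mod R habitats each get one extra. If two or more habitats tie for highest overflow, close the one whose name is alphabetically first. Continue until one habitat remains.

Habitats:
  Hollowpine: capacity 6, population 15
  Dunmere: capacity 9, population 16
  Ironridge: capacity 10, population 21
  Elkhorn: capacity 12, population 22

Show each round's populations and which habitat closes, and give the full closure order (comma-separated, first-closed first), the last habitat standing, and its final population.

Closure order: Ironridge, Elkhorn, Hollowpine
Last habitat: Dunmere with 74 animals

Round 1: Dunmere=16 Elkhorn=22 Hollowpine=15 Ironridge=21 → close Ironridge (overflow 11)
  21÷3 = 7 each, +1 to first 0
Round 2: Dunmere=23 Elkhorn=29 Hollowpine=22 → close Elkhorn (overflow 17)
  29÷2 = 14 each, +1 to first 1
Round 3: Dunmere=38 Hollowpine=36 → close Hollowpine (overflow 30)
  36÷1 = 36 each, +1 to first 0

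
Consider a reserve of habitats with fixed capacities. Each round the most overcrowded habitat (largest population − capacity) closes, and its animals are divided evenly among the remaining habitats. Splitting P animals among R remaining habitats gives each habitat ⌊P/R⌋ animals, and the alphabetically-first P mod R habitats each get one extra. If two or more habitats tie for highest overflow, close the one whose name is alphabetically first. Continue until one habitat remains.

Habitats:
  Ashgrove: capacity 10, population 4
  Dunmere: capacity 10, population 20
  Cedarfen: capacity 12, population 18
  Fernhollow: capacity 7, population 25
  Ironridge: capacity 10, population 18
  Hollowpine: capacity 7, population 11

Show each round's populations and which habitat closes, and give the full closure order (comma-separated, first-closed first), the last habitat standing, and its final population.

Closure order: Fernhollow, Dunmere, Ironridge, Cedarfen, Hollowpine
Last habitat: Ashgrove with 96 animals

Round 1: Ashgrove=4 Cedarfen=18 Dunmere=20 Fernhollow=25 Hollowpine=11 Ironridge=18 → close Fernhollow (overflow 18)
  25÷5 = 5 each, +1 to first 0
Round 2: Ashgrove=9 Cedarfen=23 Dunmere=25 Hollowpine=16 Ironridge=23 → close Dunmere (overflow 15)
  25÷4 = 6 each, +1 to first 1
Round 3: Ashgrove=16 Cedarfen=29 Hollowpine=22 Ironridge=29 → close Ironridge (overflow 19)
  29÷3 = 9 each, +1 to first 2
Round 4: Ashgrove=26 Cedarfen=39 Hollowpine=31 → close Cedarfen (overflow 27)
  39÷2 = 19 each, +1 to first 1
Round 5: Ashgrove=46 Hollowpine=50 → close Hollowpine (overflow 43)
  50÷1 = 50 each, +1 to first 0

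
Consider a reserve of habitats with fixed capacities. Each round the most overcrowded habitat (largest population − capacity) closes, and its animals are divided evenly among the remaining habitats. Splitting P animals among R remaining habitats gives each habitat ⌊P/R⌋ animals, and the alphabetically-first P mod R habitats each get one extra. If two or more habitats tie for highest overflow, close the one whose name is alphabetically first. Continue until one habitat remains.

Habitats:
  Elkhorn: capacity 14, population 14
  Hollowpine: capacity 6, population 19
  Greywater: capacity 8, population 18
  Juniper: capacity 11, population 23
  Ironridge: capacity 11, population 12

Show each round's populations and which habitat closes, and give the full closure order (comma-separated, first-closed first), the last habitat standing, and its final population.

Round 1: Elkhorn=14 Greywater=18 Hollowpine=19 Ironridge=12 Juniper=23 → close Hollowpine (overflow 13)
  19÷4 = 4 each, +1 to first 3
Round 2: Elkhorn=19 Greywater=23 Ironridge=17 Juniper=27 → close Juniper (overflow 16)
  27÷3 = 9 each, +1 to first 0
Round 3: Elkhorn=28 Greywater=32 Ironridge=26 → close Greywater (overflow 24)
  32÷2 = 16 each, +1 to first 0
Round 4: Elkhorn=44 Ironridge=42 → close Ironridge (overflow 31)
  42÷1 = 42 each, +1 to first 0

Closure order: Hollowpine, Juniper, Greywater, Ironridge
Last habitat: Elkhorn with 86 animals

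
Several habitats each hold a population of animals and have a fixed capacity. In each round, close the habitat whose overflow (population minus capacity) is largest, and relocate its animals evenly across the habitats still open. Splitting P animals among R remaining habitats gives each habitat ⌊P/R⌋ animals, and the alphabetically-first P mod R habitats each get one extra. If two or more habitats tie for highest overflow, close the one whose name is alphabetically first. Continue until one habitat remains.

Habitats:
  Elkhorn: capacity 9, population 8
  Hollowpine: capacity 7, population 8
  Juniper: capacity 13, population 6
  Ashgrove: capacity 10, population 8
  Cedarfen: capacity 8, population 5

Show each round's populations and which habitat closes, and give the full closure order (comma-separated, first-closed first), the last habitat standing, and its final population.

Round 1: Ashgrove=8 Cedarfen=5 Elkhorn=8 Hollowpine=8 Juniper=6 → close Hollowpine (overflow 1)
  8÷4 = 2 each, +1 to first 0
Round 2: Ashgrove=10 Cedarfen=7 Elkhorn=10 Juniper=8 → close Elkhorn (overflow 1)
  10÷3 = 3 each, +1 to first 1
Round 3: Ashgrove=14 Cedarfen=10 Juniper=11 → close Ashgrove (overflow 4)
  14÷2 = 7 each, +1 to first 0
Round 4: Cedarfen=17 Juniper=18 → close Cedarfen (overflow 9)
  17÷1 = 17 each, +1 to first 0

Closure order: Hollowpine, Elkhorn, Ashgrove, Cedarfen
Last habitat: Juniper with 35 animals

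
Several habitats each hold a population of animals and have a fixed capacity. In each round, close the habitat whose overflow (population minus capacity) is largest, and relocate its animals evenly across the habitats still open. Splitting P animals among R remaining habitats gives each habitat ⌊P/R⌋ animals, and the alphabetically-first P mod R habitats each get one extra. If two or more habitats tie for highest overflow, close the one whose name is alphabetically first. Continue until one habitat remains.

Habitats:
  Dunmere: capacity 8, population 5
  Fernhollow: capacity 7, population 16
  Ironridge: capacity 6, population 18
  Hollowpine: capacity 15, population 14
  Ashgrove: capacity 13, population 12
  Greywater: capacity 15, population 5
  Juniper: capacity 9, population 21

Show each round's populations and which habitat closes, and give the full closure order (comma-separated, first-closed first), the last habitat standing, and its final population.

Round 1: Ashgrove=12 Dunmere=5 Fernhollow=16 Greywater=5 Hollowpine=14 Ironridge=18 Juniper=21 → close Ironridge (overflow 12)
  18÷6 = 3 each, +1 to first 0
Round 2: Ashgrove=15 Dunmere=8 Fernhollow=19 Greywater=8 Hollowpine=17 Juniper=24 → close Juniper (overflow 15)
  24÷5 = 4 each, +1 to first 4
Round 3: Ashgrove=20 Dunmere=13 Fernhollow=24 Greywater=13 Hollowpine=21 → close Fernhollow (overflow 17)
  24÷4 = 6 each, +1 to first 0
Round 4: Ashgrove=26 Dunmere=19 Greywater=19 Hollowpine=27 → close Ashgrove (overflow 13)
  26÷3 = 8 each, +1 to first 2
Round 5: Dunmere=28 Greywater=28 Hollowpine=35 → close Dunmere (overflow 20)
  28÷2 = 14 each, +1 to first 0
Round 6: Greywater=42 Hollowpine=49 → close Hollowpine (overflow 34)
  49÷1 = 49 each, +1 to first 0

Closure order: Ironridge, Juniper, Fernhollow, Ashgrove, Dunmere, Hollowpine
Last habitat: Greywater with 91 animals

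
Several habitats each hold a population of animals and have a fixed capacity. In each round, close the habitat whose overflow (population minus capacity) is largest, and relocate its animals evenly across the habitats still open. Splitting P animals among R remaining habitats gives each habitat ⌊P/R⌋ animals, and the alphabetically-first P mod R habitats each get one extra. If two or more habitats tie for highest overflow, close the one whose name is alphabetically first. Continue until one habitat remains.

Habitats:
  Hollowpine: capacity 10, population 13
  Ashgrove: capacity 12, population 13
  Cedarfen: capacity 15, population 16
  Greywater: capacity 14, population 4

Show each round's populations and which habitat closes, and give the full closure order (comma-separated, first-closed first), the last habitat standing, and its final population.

Closure order: Hollowpine, Ashgrove, Cedarfen
Last habitat: Greywater with 46 animals

Round 1: Ashgrove=13 Cedarfen=16 Greywater=4 Hollowpine=13 → close Hollowpine (overflow 3)
  13÷3 = 4 each, +1 to first 1
Round 2: Ashgrove=18 Cedarfen=20 Greywater=8 → close Ashgrove (overflow 6)
  18÷2 = 9 each, +1 to first 0
Round 3: Cedarfen=29 Greywater=17 → close Cedarfen (overflow 14)
  29÷1 = 29 each, +1 to first 0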